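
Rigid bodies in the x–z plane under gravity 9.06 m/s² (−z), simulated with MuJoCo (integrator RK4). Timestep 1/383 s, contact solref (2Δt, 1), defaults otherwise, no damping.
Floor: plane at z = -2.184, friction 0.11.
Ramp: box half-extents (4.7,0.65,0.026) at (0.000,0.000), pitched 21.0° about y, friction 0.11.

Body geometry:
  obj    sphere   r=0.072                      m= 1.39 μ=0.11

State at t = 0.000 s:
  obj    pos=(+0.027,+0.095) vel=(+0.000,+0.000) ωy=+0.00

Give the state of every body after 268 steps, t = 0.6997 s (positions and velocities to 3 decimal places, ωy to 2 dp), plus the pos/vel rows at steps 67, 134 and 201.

State at t = 0.6997 s:
  obj    pos=(+0.558,-0.109) vel=(+1.515,-0.581) ωy=+22.53

Key-timestep trajectory:
   step    t(s)  obj.x    obj.z    obj.vx   obj.vz 
     67  0.1749   +0.060  +0.082  +0.381  -0.144
    134  0.3499   +0.160  +0.044  +0.759  -0.290
    201  0.5248   +0.326  -0.020  +1.137  -0.435


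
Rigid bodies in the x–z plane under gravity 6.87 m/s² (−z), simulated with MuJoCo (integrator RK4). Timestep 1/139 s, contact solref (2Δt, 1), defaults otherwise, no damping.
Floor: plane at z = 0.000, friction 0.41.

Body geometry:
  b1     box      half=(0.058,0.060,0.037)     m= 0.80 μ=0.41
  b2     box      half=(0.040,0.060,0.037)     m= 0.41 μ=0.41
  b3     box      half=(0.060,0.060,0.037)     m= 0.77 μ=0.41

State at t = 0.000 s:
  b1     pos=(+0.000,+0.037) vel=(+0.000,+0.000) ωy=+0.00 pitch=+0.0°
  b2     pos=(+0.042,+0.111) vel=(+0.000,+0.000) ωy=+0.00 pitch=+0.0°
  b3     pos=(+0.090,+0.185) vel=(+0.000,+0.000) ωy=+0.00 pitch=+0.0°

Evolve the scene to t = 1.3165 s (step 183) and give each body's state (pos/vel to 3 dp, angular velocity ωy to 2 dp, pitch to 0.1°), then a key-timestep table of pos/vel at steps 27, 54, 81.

State at t = 1.3165 s:
  b1     pos=(+0.000,+0.037) vel=(+0.000,+0.000) ωy=+0.00 pitch=+0.0°
  b2     pos=(+0.115,+0.040) vel=(+0.000,+0.000) ωy=+0.00 pitch=+90.0°
  b3     pos=(+0.320,+0.037) vel=(+0.000,+0.000) ωy=+0.00 pitch=+180.0°

Key-timestep trajectory:
   step    t(s)  b1.x    b1.z    b1.vx   b1.vz   b2.x    b2.z    b2.vx   b2.vz   b3.x    b3.z    b3.vx   b3.vz 
     27  0.1942   +0.000  +0.037  +0.000  +0.000   +0.050  +0.114  +0.105  +0.006   +0.114  +0.175  +0.267  -0.160
     54  0.3885   +0.000  +0.037  +0.000  +0.000   +0.093  +0.091  +0.306  -0.510   +0.189  +0.067  +0.445  -0.940
     81  0.5827   +0.000  +0.037  +0.000  +0.000   +0.115  +0.040  +0.000  +0.001   +0.268  +0.068  +0.358  -0.096


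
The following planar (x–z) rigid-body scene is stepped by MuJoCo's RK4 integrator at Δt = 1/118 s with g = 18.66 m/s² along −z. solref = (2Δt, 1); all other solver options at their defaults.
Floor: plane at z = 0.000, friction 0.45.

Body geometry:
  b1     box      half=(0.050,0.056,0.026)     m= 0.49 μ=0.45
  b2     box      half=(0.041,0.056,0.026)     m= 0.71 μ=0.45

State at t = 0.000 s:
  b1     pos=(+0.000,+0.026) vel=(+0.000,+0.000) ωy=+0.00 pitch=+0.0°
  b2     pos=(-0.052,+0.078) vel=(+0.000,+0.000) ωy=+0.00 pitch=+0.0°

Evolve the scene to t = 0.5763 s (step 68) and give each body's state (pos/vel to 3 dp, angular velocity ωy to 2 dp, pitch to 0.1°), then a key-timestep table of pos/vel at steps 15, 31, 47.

State at t = 0.5763 s:
  b1     pos=(+0.000,+0.026) vel=(+0.000,+0.000) ωy=+0.00 pitch=+0.0°
  b2     pos=(-0.092,+0.041) vel=(+0.000,+0.000) ωy=+0.00 pitch=-90.0°

Key-timestep trajectory:
   step    t(s)  b1.x    b1.z    b1.vx   b1.vz   b2.x    b2.z    b2.vx   b2.vz 
     15  0.1271   +0.000  +0.026  +0.001  +0.001   -0.060  +0.076  -0.158  -0.129
     31  0.2627   +0.000  +0.026  +0.000  +0.000   -0.100  +0.043  -0.128  +0.117
     47  0.3983   +0.000  +0.026  +0.000  +0.000   -0.090  +0.041  -0.077  -0.003


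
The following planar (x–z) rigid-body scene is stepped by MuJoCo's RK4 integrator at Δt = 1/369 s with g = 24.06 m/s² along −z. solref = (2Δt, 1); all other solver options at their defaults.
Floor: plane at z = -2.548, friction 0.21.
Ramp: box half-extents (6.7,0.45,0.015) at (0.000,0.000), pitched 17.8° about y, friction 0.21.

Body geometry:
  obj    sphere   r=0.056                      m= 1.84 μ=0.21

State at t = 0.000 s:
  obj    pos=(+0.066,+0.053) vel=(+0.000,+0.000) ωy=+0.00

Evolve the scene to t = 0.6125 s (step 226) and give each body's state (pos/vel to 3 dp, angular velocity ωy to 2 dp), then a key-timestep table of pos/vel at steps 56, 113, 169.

State at t = 0.6125 s:
  obj    pos=(+1.004,-0.248) vel=(+3.064,-0.984) ωy=+57.45

Key-timestep trajectory:
   step    t(s)  obj.x    obj.z    obj.vx   obj.vz 
     56  0.1518   +0.124  +0.035  +0.759  -0.244
    113  0.3062   +0.301  -0.022  +1.532  -0.492
    169  0.4580   +0.591  -0.115  +2.291  -0.736


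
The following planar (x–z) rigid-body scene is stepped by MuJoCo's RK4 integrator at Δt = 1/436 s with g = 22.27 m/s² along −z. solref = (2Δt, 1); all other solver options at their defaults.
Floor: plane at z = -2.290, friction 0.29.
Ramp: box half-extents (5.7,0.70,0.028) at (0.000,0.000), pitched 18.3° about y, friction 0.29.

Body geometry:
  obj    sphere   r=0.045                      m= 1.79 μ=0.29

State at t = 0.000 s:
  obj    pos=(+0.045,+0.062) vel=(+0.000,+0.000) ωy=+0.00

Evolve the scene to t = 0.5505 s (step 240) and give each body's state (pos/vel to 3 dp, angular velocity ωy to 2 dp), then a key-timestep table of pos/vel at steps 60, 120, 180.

State at t = 0.5505 s:
  obj    pos=(+0.764,-0.176) vel=(+2.610,-0.863) ωy=+61.09

Key-timestep trajectory:
   step    t(s)  obj.x    obj.z    obj.vx   obj.vz 
     60  0.1376   +0.090  +0.047  +0.653  -0.216
    120  0.2752   +0.225  +0.003  +1.305  -0.432
    180  0.4128   +0.449  -0.072  +1.958  -0.648


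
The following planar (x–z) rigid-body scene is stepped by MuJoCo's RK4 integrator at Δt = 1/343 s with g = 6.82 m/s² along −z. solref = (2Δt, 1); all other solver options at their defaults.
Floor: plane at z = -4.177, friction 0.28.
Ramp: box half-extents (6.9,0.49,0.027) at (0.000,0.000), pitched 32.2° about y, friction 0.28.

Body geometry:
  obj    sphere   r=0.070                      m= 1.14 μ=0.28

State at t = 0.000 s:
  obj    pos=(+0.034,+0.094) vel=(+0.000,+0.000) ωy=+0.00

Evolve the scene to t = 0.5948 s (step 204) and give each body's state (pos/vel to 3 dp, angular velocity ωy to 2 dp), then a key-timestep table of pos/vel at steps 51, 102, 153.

State at t = 0.5948 s:
  obj    pos=(+0.422,-0.151) vel=(+1.307,-0.823) ωy=+22.05

Key-timestep trajectory:
   step    t(s)  obj.x    obj.z    obj.vx   obj.vz 
     51  0.1487   +0.058  +0.078  +0.327  -0.206
    102  0.2974   +0.131  +0.032  +0.653  -0.411
    153  0.4461   +0.252  -0.044  +0.980  -0.617


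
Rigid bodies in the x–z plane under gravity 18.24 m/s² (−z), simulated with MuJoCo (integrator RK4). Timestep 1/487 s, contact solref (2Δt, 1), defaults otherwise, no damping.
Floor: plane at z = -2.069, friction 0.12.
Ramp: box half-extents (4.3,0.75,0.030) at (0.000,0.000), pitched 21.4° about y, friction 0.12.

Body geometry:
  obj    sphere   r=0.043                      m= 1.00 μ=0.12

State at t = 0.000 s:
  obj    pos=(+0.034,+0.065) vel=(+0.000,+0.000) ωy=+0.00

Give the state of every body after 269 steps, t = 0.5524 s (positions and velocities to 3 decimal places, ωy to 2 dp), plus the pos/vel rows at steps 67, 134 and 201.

State at t = 0.5524 s:
  obj    pos=(+0.709,-0.200) vel=(+2.445,-0.958) ωy=+61.05

Key-timestep trajectory:
   step    t(s)  obj.x    obj.z    obj.vx   obj.vz 
     67  0.1376   +0.076  +0.049  +0.609  -0.239
    134  0.2752   +0.202  -0.001  +1.218  -0.477
    201  0.4127   +0.411  -0.083  +1.827  -0.716


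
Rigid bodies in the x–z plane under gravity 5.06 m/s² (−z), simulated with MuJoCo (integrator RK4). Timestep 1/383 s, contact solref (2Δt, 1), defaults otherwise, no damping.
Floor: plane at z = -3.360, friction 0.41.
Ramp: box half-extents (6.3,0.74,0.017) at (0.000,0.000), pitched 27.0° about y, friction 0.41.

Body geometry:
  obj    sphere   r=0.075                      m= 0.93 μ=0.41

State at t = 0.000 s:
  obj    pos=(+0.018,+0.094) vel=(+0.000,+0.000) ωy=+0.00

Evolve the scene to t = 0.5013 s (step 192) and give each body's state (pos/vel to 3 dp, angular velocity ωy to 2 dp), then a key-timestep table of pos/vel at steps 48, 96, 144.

State at t = 0.5013 s:
  obj    pos=(+0.202,+0.000) vel=(+0.733,-0.373) ωy=+10.97

Key-timestep trajectory:
   step    t(s)  obj.x    obj.z    obj.vx   obj.vz 
     48  0.1253   +0.030  +0.088  +0.183  -0.093
     96  0.2507   +0.064  +0.071  +0.367  -0.187
    144  0.3760   +0.121  +0.041  +0.550  -0.280


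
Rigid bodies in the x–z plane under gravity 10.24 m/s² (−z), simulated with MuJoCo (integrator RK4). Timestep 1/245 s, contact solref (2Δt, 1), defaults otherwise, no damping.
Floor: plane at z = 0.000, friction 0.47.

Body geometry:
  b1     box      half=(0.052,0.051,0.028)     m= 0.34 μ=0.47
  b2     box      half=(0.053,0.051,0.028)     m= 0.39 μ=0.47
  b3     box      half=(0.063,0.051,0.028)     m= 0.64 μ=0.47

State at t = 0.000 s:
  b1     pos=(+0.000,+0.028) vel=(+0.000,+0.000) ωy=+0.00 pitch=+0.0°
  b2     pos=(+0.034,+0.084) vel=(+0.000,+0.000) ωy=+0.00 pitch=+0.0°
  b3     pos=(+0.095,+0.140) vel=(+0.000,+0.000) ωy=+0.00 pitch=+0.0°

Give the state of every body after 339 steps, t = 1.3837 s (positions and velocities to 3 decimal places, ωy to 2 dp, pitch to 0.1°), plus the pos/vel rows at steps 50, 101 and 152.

State at t = 1.3837 s:
  b1     pos=(+0.000,+0.028) vel=(+0.000,+0.000) ωy=+0.00 pitch=+0.0°
  b2     pos=(+0.096,+0.053) vel=(+0.000,+0.000) ωy=+0.00 pitch=+90.0°
  b3     pos=(+0.289,+0.028) vel=(+0.000,+0.000) ωy=+0.00 pitch=+180.0°

Key-timestep trajectory:
   step    t(s)  b1.x    b1.z    b1.vx   b1.vz   b2.x    b2.z    b2.vx   b2.vz   b3.x    b3.z    b3.vx   b3.vz 
     50  0.2041   +0.000  +0.028  +0.000  +0.000   +0.058  +0.089  +0.288  -0.083   +0.143  +0.087  +0.385  -0.834
    101  0.4122   +0.000  +0.028  +0.000  +0.000   +0.101  +0.055  -0.078  -0.033   +0.203  +0.066  +0.250  +0.100
    152  0.6204   +0.000  +0.028  +0.000  +0.000   +0.096  +0.053  +0.006  +0.002   +0.241  +0.067  +0.235  -0.059


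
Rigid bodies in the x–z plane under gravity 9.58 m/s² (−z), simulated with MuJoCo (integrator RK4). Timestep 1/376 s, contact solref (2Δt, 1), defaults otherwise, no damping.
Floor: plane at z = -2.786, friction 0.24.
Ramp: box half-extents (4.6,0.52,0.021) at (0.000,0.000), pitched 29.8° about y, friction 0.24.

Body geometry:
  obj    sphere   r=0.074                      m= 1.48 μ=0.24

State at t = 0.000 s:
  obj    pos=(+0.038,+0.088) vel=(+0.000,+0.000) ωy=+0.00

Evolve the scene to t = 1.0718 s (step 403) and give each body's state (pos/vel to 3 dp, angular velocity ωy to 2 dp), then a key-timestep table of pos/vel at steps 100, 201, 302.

State at t = 1.0718 s:
  obj    pos=(+1.733,-0.883) vel=(+3.163,-1.812) ωy=+49.25

Key-timestep trajectory:
   step    t(s)  obj.x    obj.z    obj.vx   obj.vz 
    100  0.2660   +0.142  +0.028  +0.785  -0.450
    201  0.5346   +0.460  -0.154  +1.578  -0.904
    302  0.8032   +0.990  -0.457  +2.370  -1.358


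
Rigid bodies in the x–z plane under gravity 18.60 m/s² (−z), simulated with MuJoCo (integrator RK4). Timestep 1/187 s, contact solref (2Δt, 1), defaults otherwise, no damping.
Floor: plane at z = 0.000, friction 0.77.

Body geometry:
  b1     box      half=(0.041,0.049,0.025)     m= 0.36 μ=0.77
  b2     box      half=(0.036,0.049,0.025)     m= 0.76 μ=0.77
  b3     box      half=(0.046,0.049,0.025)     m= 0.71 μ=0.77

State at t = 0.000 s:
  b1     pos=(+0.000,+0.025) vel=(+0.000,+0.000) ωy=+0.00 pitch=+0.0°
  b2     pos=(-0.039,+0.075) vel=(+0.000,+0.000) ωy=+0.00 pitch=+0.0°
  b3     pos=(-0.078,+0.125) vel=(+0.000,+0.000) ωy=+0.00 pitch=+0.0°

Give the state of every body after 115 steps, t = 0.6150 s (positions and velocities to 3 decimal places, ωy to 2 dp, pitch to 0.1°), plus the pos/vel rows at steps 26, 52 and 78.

State at t = 0.6150 s:
  b1     pos=(+0.000,+0.025) vel=(+0.000,+0.000) ωy=+0.00 pitch=+0.0°
  b2     pos=(-0.072,+0.036) vel=(+0.000,+0.000) ωy=+0.00 pitch=-90.0°
  b3     pos=(-0.233,+0.025) vel=(+0.000,+0.000) ωy=+0.00 pitch=+180.0°

Key-timestep trajectory:
   step    t(s)  b1.x    b1.z    b1.vx   b1.vz   b2.x    b2.z    b2.vx   b2.vz   b3.x    b3.z    b3.vx   b3.vz 
     26  0.1390   +0.000  +0.025  +0.001  +0.001   -0.060  +0.066  -0.323  -0.358   -0.126  +0.067  -0.546  -1.260
     52  0.2781   +0.000  +0.025  +0.000  +0.000   -0.072  +0.036  +0.001  +0.001   -0.181  +0.052  -0.179  +0.011
     78  0.4171   +0.000  +0.025  +0.000  +0.000   -0.072  +0.036  +0.000  +0.000   -0.214  +0.044  -0.439  -0.262


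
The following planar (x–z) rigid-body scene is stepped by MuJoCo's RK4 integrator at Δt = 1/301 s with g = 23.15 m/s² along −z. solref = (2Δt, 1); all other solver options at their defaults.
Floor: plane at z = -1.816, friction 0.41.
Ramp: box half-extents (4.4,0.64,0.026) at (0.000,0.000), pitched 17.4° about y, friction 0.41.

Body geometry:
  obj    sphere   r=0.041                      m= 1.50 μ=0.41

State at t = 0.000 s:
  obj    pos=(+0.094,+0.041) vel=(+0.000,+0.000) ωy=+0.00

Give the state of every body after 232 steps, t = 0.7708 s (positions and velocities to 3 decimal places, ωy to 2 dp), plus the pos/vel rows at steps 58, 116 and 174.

State at t = 0.7708 s:
  obj    pos=(+1.496,-0.398) vel=(+3.637,-1.140) ωy=+92.95

Key-timestep trajectory:
   step    t(s)  obj.x    obj.z    obj.vx   obj.vz 
     58  0.1927   +0.182  +0.013  +0.909  -0.285
    116  0.3854   +0.444  -0.069  +1.818  -0.570
    174  0.5781   +0.882  -0.206  +2.728  -0.855


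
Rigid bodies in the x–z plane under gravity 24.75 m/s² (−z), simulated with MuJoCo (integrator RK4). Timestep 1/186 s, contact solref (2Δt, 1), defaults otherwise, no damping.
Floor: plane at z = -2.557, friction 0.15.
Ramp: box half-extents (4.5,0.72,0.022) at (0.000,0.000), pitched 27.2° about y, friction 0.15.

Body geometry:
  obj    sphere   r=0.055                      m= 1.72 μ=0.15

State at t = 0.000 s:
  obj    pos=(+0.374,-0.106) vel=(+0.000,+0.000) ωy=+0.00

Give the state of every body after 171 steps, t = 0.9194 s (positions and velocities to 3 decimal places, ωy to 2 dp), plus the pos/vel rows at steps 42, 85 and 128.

State at t = 0.9194 s:
  obj    pos=(+3.412,-1.667) vel=(+6.608,-3.396) ωy=+135.02

Key-timestep trajectory:
   step    t(s)  obj.x    obj.z    obj.vx   obj.vz 
     42  0.2258   +0.558  -0.200  +1.624  -0.834
     85  0.4570   +1.125  -0.492  +3.285  -1.688
    128  0.6882   +2.077  -0.981  +4.947  -2.542


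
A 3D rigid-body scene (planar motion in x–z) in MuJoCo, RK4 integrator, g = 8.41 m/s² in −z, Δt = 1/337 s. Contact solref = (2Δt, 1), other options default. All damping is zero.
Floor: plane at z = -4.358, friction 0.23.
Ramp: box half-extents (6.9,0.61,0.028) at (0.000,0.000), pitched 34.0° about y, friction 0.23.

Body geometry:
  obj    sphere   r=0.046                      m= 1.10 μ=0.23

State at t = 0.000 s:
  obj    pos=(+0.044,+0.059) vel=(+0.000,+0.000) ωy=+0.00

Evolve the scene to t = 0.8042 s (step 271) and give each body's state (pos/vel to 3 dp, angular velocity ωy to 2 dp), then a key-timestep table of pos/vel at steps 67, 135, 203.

State at t = 0.8042 s:
  obj    pos=(+0.945,-0.548) vel=(+2.240,-1.511) ωy=+58.71

Key-timestep trajectory:
   step    t(s)  obj.x    obj.z    obj.vx   obj.vz 
     67  0.1988   +0.099  +0.022  +0.554  -0.374
    135  0.4006   +0.268  -0.091  +1.116  -0.753
    203  0.6024   +0.550  -0.281  +1.678  -1.132


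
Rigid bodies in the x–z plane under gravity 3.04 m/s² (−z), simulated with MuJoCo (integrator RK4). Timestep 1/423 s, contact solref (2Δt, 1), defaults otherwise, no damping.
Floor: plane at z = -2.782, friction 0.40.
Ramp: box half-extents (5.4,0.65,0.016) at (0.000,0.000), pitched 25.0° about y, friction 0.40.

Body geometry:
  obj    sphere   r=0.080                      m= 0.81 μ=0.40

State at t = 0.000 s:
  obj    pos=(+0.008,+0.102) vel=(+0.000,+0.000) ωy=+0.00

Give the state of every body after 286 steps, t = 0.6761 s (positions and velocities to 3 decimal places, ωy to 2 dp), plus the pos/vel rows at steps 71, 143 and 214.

State at t = 0.6761 s:
  obj    pos=(+0.198,+0.014) vel=(+0.562,-0.262) ωy=+7.75

Key-timestep trajectory:
   step    t(s)  obj.x    obj.z    obj.vx   obj.vz 
     71  0.1678   +0.020  +0.097  +0.140  -0.065
    143  0.3381   +0.056  +0.080  +0.281  -0.131
    214  0.5059   +0.115  +0.053  +0.421  -0.196


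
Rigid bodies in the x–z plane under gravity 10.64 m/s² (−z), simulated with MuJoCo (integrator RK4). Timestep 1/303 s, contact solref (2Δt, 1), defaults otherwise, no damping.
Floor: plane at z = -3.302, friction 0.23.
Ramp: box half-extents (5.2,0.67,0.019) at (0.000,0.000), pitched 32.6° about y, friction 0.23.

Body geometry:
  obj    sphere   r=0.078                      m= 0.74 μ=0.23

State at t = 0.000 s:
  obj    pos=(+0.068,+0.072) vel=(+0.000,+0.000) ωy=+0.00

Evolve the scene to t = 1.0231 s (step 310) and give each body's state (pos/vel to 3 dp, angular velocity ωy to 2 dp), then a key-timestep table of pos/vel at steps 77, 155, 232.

State at t = 1.0231 s:
  obj    pos=(+1.874,-1.083) vel=(+3.529,-2.257) ωy=+53.70

Key-timestep trajectory:
   step    t(s)  obj.x    obj.z    obj.vx   obj.vz 
     77  0.2541   +0.179  +0.000  +0.877  -0.561
    155  0.5116   +0.519  -0.217  +1.765  -1.129
    232  0.7657   +1.079  -0.575  +2.641  -1.689


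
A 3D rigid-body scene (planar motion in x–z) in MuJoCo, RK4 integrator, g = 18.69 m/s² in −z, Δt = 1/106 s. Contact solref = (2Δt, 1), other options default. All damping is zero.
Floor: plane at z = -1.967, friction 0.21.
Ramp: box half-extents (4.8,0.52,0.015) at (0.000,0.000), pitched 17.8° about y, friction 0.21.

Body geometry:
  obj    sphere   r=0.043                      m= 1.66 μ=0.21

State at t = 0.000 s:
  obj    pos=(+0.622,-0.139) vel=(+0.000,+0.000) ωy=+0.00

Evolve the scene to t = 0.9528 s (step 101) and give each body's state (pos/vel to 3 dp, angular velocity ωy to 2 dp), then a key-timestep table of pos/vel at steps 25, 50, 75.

State at t = 0.9528 s:
  obj    pos=(+2.386,-0.705) vel=(+3.702,-1.189) ωy=+90.41

Key-timestep trajectory:
   step    t(s)  obj.x    obj.z    obj.vx   obj.vz 
     25  0.2358   +0.730  -0.174  +0.917  -0.294
     50  0.4717   +1.054  -0.278  +1.833  -0.589
     75  0.7075   +1.595  -0.451  +2.749  -0.883


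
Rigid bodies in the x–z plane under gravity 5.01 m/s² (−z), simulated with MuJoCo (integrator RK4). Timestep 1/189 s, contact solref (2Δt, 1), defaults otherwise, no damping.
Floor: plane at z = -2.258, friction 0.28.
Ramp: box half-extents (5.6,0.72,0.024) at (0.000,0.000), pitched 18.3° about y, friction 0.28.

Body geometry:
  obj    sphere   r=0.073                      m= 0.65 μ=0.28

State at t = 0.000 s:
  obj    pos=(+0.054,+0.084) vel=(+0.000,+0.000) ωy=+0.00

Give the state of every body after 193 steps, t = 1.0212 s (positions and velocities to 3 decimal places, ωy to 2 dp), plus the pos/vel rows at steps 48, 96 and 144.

State at t = 1.0212 s:
  obj    pos=(+0.610,-0.100) vel=(+1.089,-0.360) ωy=+15.72

Key-timestep trajectory:
   step    t(s)  obj.x    obj.z    obj.vx   obj.vz 
     48  0.2540   +0.089  +0.073  +0.271  -0.090
     96  0.5079   +0.192  +0.039  +0.542  -0.179
    144  0.7619   +0.364  -0.018  +0.813  -0.269


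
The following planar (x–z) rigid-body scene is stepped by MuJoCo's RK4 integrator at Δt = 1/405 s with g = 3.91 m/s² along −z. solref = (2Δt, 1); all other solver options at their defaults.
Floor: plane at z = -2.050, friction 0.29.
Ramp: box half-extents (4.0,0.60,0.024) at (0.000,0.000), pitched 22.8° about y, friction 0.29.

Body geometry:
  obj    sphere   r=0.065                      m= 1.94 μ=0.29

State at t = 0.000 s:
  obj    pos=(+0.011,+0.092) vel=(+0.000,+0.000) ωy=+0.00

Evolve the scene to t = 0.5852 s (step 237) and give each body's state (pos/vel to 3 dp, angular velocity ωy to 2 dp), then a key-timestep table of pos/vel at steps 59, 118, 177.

State at t = 0.5852 s:
  obj    pos=(+0.182,+0.020) vel=(+0.584,-0.245) ωy=+9.74

Key-timestep trajectory:
   step    t(s)  obj.x    obj.z    obj.vx   obj.vz 
     59  0.1457   +0.022  +0.087  +0.145  -0.061
    118  0.2914   +0.053  +0.074  +0.291  -0.122
    177  0.4370   +0.106  +0.052  +0.436  -0.183


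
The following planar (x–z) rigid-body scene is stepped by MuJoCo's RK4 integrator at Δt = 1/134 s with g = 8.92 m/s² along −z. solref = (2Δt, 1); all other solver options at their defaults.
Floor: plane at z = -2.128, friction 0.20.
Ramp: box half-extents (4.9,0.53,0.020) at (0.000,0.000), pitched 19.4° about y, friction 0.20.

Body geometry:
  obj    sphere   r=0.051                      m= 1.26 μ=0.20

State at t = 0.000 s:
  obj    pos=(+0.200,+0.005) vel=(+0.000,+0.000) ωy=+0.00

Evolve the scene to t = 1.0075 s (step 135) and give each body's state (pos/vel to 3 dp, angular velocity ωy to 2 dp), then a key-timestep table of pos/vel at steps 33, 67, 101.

State at t = 1.0075 s:
  obj    pos=(+1.213,-0.352) vel=(+2.011,-0.708) ωy=+41.80

Key-timestep trajectory:
   step    t(s)  obj.x    obj.z    obj.vx   obj.vz 
     33  0.2463   +0.261  -0.016  +0.492  -0.173
     67  0.5000   +0.450  -0.083  +0.998  -0.352
    101  0.7537   +0.767  -0.195  +1.505  -0.530


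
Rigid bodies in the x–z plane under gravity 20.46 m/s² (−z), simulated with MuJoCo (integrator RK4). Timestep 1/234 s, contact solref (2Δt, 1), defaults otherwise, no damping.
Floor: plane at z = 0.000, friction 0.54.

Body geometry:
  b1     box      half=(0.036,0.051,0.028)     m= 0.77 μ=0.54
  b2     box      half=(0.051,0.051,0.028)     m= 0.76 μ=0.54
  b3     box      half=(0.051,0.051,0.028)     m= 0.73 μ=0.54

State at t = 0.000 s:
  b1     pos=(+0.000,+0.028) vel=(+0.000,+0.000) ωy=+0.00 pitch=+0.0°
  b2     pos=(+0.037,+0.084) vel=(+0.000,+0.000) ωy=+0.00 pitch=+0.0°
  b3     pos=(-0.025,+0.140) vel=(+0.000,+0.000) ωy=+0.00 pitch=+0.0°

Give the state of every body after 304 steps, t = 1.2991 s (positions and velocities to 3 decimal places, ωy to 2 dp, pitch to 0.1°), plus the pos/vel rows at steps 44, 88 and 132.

State at t = 1.2991 s:
  b1     pos=(+0.001,+0.028) vel=(+0.000,+0.000) ωy=+0.00 pitch=+0.0°
  b2     pos=(+0.166,+0.028) vel=(+0.000,+0.000) ωy=+0.00 pitch=+180.0°
  b3     pos=(-0.082,+0.051) vel=(+0.000,+0.000) ωy=+0.00 pitch=-90.0°

Key-timestep trajectory:
   step    t(s)  b1.x    b1.z    b1.vx   b1.vz   b2.x    b2.z    b2.vx   b2.vz   b3.x    b3.z    b3.vx   b3.vz 
     44  0.1880   +0.001  +0.028  +0.000  +0.003   +0.038  +0.084  +0.019  +0.009   -0.083  +0.048  +0.014  +0.067
     88  0.3761   +0.001  +0.028  +0.000  +0.000   +0.060  +0.072  +0.302  -0.437   -0.082  +0.051  +0.000  +0.000
    132  0.5641   +0.001  +0.028  +0.000  +0.000   +0.119  +0.058  +0.210  -0.034   -0.082  +0.051  +0.000  +0.000


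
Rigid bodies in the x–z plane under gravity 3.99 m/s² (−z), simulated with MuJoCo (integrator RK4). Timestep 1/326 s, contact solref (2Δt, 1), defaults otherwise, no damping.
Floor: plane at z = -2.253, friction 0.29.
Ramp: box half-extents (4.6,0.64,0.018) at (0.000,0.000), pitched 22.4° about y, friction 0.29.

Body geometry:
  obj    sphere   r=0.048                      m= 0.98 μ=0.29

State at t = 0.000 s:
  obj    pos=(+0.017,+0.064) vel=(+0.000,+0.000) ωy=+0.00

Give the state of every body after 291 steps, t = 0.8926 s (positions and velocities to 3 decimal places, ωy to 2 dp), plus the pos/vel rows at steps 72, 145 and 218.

State at t = 0.8926 s:
  obj    pos=(+0.417,-0.101) vel=(+0.896,-0.369) ωy=+20.19

Key-timestep trajectory:
   step    t(s)  obj.x    obj.z    obj.vx   obj.vz 
     72  0.2209   +0.042  +0.054  +0.222  -0.091
    145  0.4448   +0.116  +0.023  +0.447  -0.184
    218  0.6687   +0.242  -0.028  +0.671  -0.277


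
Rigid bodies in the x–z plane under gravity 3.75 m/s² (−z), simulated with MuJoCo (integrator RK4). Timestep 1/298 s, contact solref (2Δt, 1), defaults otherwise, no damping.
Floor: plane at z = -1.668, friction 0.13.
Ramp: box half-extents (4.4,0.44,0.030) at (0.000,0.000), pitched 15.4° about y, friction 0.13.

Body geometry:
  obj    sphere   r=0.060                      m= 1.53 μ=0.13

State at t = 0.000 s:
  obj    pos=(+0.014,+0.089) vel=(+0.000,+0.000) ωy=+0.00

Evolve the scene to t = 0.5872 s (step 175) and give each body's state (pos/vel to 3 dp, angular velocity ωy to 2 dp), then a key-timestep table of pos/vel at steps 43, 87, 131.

State at t = 0.5872 s:
  obj    pos=(+0.132,+0.057) vel=(+0.403,-0.111) ωy=+6.96

Key-timestep trajectory:
   step    t(s)  obj.x    obj.z    obj.vx   obj.vz 
     43  0.1443   +0.021  +0.087  +0.099  -0.027
     87  0.2919   +0.043  +0.081  +0.200  -0.055
    131  0.4396   +0.080  +0.071  +0.301  -0.083


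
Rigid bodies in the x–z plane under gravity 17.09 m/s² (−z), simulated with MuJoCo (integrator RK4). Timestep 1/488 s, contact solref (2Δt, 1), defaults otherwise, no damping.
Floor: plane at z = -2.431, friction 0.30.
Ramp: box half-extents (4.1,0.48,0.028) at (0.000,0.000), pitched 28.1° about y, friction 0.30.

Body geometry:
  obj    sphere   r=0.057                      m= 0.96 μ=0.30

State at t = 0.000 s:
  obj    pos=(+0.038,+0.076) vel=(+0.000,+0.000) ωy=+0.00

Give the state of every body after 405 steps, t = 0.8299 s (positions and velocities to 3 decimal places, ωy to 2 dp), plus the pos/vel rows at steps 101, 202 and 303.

State at t = 0.8299 s:
  obj    pos=(+1.785,-0.857) vel=(+4.209,-2.248) ωy=+83.71

Key-timestep trajectory:
   step    t(s)  obj.x    obj.z    obj.vx   obj.vz 
    101  0.2070   +0.147  +0.018  +1.050  -0.561
    202  0.4139   +0.473  -0.156  +2.100  -1.121
    303  0.6209   +1.016  -0.446  +3.149  -1.682


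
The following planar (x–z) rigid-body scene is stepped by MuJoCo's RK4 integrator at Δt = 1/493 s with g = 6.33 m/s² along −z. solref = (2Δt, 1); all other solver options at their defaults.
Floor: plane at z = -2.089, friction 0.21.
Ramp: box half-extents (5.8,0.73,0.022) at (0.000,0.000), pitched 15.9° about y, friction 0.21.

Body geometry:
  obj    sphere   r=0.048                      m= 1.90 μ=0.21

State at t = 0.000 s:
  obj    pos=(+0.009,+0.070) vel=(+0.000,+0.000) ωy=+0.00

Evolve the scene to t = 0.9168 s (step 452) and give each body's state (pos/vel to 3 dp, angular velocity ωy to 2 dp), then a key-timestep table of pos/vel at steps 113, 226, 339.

State at t = 0.9168 s:
  obj    pos=(+0.510,-0.072) vel=(+1.092,-0.311) ωy=+23.66

Key-timestep trajectory:
   step    t(s)  obj.x    obj.z    obj.vx   obj.vz 
    113  0.2292   +0.040  +0.061  +0.273  -0.078
    226  0.4584   +0.134  +0.035  +0.546  -0.156
    339  0.6876   +0.291  -0.010  +0.819  -0.233


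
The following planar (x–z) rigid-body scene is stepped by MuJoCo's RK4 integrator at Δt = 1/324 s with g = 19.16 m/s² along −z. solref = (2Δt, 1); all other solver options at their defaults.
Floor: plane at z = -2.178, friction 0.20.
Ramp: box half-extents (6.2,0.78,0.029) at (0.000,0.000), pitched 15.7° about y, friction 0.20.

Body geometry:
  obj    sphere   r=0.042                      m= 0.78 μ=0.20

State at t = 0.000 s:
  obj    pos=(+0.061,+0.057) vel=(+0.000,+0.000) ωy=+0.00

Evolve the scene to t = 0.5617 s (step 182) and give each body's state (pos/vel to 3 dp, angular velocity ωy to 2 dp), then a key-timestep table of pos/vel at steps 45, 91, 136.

State at t = 0.5617 s:
  obj    pos=(+0.623,-0.101) vel=(+2.003,-0.563) ωy=+49.52

Key-timestep trajectory:
   step    t(s)  obj.x    obj.z    obj.vx   obj.vz 
     45  0.1389   +0.095  +0.047  +0.495  -0.139
     91  0.2809   +0.202  +0.017  +1.001  -0.281
    136  0.4198   +0.375  -0.032  +1.497  -0.421


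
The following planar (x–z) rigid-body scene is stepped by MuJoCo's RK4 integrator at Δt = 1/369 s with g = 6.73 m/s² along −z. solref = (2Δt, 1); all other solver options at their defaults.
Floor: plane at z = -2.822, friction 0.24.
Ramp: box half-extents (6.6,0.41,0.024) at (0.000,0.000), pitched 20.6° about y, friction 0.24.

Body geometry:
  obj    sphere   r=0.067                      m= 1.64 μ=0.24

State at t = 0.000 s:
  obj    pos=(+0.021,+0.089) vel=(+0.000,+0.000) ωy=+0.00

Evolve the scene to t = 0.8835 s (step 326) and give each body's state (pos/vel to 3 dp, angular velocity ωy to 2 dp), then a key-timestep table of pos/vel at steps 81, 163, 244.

State at t = 0.8835 s:
  obj    pos=(+0.639,-0.143) vel=(+1.399,-0.526) ωy=+22.30

Key-timestep trajectory:
   step    t(s)  obj.x    obj.z    obj.vx   obj.vz 
     81  0.2195   +0.059  +0.075  +0.348  -0.131
    163  0.4417   +0.176  +0.031  +0.699  -0.263
    244  0.6612   +0.367  -0.041  +1.047  -0.394


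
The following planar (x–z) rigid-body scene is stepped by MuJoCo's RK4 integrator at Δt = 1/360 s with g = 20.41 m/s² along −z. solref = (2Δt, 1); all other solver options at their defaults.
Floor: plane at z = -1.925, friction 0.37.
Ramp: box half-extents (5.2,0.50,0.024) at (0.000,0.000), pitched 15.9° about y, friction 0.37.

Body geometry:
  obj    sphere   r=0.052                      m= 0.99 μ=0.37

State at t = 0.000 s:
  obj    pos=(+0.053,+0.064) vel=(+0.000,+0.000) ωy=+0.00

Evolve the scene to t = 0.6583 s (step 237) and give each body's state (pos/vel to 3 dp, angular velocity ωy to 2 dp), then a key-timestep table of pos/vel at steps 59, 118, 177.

State at t = 0.6583 s:
  obj    pos=(+0.885,-0.173) vel=(+2.529,-0.720) ωy=+50.56

Key-timestep trajectory:
   step    t(s)  obj.x    obj.z    obj.vx   obj.vz 
     59  0.1639   +0.105  +0.049  +0.630  -0.179
    118  0.3278   +0.259  +0.005  +1.259  -0.359
    177  0.4917   +0.517  -0.068  +1.889  -0.538


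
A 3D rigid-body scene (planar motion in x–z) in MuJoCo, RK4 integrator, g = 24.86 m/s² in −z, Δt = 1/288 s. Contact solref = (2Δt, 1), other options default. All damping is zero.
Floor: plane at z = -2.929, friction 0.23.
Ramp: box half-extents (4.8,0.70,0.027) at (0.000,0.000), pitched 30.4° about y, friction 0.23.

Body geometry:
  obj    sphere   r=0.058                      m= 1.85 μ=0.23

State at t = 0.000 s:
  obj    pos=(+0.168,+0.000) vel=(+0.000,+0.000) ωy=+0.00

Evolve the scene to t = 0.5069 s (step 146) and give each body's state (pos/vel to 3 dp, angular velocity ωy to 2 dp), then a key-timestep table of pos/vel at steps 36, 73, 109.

State at t = 0.5069 s:
  obj    pos=(+1.164,-0.584) vel=(+3.929,-2.305) ωy=+78.51

Key-timestep trajectory:
   step    t(s)  obj.x    obj.z    obj.vx   obj.vz 
     36  0.1250   +0.229  -0.036  +0.969  -0.569
     73  0.2535   +0.417  -0.146  +1.965  -1.153
    109  0.3785   +0.723  -0.326  +2.934  -1.721


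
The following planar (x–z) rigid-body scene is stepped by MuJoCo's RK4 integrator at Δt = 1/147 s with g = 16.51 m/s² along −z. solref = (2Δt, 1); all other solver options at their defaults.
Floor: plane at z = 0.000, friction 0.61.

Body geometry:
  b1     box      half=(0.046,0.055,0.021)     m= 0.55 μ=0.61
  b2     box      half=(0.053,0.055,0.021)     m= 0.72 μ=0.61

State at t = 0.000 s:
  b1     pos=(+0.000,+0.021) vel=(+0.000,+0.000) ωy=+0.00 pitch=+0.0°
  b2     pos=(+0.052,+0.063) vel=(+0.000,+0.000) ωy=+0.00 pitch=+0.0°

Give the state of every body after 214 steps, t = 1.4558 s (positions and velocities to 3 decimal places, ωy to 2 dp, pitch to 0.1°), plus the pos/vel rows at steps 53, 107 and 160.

State at t = 1.4558 s:
  b1     pos=(-0.001,+0.021) vel=(-0.001,+0.000) ωy=+0.00 pitch=+0.0°
  b2     pos=(+0.064,+0.052) vel=(+0.000,-0.001) ωy=-0.03 pitch=+44.2°

Key-timestep trajectory:
   step    t(s)  b1.x    b1.z    b1.vx   b1.vz   b2.x    b2.z    b2.vx   b2.vz 
     53  0.3605   +0.000  +0.021  -0.001  +0.000   +0.064  +0.053  -0.001  +0.000
    107  0.7279   -0.001  +0.021  -0.001  +0.000   +0.064  +0.053  +0.000  -0.001
    160  1.0884   -0.001  +0.021  -0.001  +0.000   +0.064  +0.052  +0.000  -0.001


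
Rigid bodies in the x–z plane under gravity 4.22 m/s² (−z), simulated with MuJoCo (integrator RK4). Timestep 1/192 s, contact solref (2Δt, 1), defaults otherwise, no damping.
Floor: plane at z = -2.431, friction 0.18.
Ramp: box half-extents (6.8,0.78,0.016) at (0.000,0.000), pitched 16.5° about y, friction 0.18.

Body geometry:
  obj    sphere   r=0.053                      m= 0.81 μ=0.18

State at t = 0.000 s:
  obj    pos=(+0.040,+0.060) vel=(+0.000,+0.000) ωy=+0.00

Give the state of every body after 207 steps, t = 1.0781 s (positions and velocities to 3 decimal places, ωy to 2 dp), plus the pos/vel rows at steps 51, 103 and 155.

State at t = 1.0781 s:
  obj    pos=(+0.517,-0.081) vel=(+0.885,-0.262) ωy=+17.41

Key-timestep trajectory:
   step    t(s)  obj.x    obj.z    obj.vx   obj.vz 
     51  0.2656   +0.069  +0.052  +0.218  -0.065
    103  0.5365   +0.158  +0.025  +0.440  -0.130
    155  0.8073   +0.308  -0.019  +0.663  -0.196


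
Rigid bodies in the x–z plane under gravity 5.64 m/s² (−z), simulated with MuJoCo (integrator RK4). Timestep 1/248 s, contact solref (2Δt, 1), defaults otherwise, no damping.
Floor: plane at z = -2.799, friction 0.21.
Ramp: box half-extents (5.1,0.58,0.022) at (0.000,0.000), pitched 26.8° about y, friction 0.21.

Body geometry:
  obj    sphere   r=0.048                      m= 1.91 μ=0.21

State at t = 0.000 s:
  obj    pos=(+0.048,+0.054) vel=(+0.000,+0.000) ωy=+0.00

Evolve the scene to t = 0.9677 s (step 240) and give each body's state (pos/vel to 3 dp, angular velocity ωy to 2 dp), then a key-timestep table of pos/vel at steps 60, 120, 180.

State at t = 0.9677 s:
  obj    pos=(+0.807,-0.329) vel=(+1.569,-0.793) ωy=+36.61

Key-timestep trajectory:
   step    t(s)  obj.x    obj.z    obj.vx   obj.vz 
     60  0.2419   +0.096  +0.030  +0.392  -0.198
    120  0.4839   +0.238  -0.042  +0.785  -0.396
    180  0.7258   +0.475  -0.162  +1.177  -0.594


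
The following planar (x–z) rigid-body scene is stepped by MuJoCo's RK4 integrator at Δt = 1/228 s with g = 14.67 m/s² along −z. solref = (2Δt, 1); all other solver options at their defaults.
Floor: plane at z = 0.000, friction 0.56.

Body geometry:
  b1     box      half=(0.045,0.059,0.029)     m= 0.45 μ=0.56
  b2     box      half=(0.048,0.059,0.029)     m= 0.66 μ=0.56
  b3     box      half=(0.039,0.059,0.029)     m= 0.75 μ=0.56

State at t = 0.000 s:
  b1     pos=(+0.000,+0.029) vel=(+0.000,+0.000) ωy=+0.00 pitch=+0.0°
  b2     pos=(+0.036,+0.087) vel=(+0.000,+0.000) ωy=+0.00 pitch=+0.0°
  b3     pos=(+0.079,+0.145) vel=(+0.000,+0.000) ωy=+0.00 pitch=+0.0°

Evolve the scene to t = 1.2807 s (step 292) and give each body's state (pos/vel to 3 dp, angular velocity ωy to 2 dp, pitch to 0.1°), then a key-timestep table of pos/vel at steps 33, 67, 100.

State at t = 1.2807 s:
  b1     pos=(+0.000,+0.029) vel=(+0.000,+0.000) ωy=+0.00 pitch=+0.0°
  b2     pos=(+0.085,+0.048) vel=(+0.000,+0.000) ωy=+0.00 pitch=+90.0°
  b3     pos=(+0.240,+0.029) vel=(+0.000,+0.000) ωy=+0.00 pitch=+180.0°

Key-timestep trajectory:
   step    t(s)  b1.x    b1.z    b1.vx   b1.vz   b2.x    b2.z    b2.vx   b2.vz   b3.x    b3.z    b3.vx   b3.vz 
     33  0.1447   +0.000  +0.029  -0.002  +0.000   +0.049  +0.088  +0.237  -0.029   +0.114  +0.121  +0.496  -0.531
     67  0.2939   +0.000  +0.029  +0.000  +0.000   +0.093  +0.052  +0.130  +0.064   +0.190  +0.048  +0.315  +0.048
    100  0.4386   +0.000  +0.029  +0.000  +0.000   +0.082  +0.049  -0.055  +0.058   +0.241  +0.027  +0.212  -0.176


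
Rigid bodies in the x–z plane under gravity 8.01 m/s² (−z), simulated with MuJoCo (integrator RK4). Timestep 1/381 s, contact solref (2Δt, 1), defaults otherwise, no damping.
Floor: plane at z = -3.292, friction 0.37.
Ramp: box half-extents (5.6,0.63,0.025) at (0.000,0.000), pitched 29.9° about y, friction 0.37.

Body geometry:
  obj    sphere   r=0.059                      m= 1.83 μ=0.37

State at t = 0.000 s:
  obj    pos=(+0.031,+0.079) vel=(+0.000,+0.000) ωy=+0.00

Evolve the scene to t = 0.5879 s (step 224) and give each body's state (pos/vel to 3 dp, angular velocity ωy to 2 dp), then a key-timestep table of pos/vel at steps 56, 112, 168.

State at t = 0.5879 s:
  obj    pos=(+0.458,-0.167) vel=(+1.454,-0.836) ωy=+28.42

Key-timestep trajectory:
   step    t(s)  obj.x    obj.z    obj.vx   obj.vz 
     56  0.1470   +0.058  +0.064  +0.363  -0.209
    112  0.2940   +0.138  +0.018  +0.727  -0.418
    168  0.4409   +0.271  -0.059  +1.090  -0.627


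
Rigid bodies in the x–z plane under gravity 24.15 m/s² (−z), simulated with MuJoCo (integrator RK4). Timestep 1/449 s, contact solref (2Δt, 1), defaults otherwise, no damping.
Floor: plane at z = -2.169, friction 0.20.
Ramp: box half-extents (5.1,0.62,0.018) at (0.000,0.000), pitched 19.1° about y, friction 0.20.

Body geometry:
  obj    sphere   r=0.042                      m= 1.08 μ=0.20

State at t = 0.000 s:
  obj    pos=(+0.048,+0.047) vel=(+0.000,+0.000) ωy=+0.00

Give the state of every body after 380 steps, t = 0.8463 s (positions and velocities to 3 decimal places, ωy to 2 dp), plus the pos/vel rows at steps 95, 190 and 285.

State at t = 0.8463 s:
  obj    pos=(+1.958,-0.615) vel=(+4.514,-1.563) ωy=+113.73

Key-timestep trajectory:
   step    t(s)  obj.x    obj.z    obj.vx   obj.vz 
     95  0.2116   +0.167  +0.006  +1.129  -0.391
    190  0.4232   +0.526  -0.119  +2.257  -0.782
    285  0.6347   +1.123  -0.325  +3.386  -1.172


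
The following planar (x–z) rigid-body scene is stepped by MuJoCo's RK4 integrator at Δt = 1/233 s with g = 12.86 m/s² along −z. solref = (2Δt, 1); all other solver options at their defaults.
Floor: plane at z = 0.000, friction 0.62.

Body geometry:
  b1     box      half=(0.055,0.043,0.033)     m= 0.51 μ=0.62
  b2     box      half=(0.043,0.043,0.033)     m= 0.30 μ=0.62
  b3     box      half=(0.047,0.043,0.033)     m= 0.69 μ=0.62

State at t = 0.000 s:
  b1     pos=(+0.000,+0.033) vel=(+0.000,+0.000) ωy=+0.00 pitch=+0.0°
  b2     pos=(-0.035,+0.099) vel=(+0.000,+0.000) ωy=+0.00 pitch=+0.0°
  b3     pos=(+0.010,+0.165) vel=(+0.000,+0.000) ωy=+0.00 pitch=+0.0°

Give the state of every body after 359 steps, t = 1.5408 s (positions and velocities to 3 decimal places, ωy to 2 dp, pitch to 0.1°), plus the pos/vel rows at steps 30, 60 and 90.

State at t = 1.5408 s:
  b1     pos=(+0.000,+0.033) vel=(+0.000,+0.000) ωy=+0.00 pitch=+0.0°
  b2     pos=(-0.035,+0.099) vel=(+0.000,+0.000) ωy=+0.00 pitch=+0.0°
  b3     pos=(+0.124,+0.033) vel=(+0.000,+0.000) ωy=+0.00 pitch=+180.0°

Key-timestep trajectory:
   step    t(s)  b1.x    b1.z    b1.vx   b1.vz   b2.x    b2.z    b2.vx   b2.vz   b3.x    b3.z    b3.vx   b3.vz 
     30  0.1288   +0.000  +0.033  +0.000  +0.000   -0.035  +0.099  -0.001  +0.000   +0.014  +0.164  +0.082  -0.016
     60  0.2575   +0.000  +0.033  +0.000  +0.000   -0.035  +0.099  +0.000  +0.000   +0.038  +0.146  +0.276  -0.508
     90  0.3863   +0.000  +0.033  +0.000  +0.000   -0.035  +0.099  +0.000  +0.000   +0.098  +0.088  +0.554  -0.743


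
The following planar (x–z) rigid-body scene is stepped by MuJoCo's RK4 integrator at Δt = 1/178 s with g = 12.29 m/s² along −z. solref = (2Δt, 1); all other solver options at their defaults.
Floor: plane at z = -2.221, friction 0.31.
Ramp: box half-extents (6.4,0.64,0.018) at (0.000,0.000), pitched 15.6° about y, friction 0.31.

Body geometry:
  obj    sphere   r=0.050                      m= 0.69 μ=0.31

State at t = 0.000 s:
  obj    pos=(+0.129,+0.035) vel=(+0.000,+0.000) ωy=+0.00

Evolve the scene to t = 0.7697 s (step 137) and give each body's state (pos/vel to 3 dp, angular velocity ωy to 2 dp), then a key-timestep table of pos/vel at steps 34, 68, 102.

State at t = 0.7697 s:
  obj    pos=(+0.802,-0.153) vel=(+1.750,-0.489) ωy=+36.33

Key-timestep trajectory:
   step    t(s)  obj.x    obj.z    obj.vx   obj.vz 
     34  0.1910   +0.170  +0.023  +0.434  -0.121
     68  0.3820   +0.295  -0.012  +0.869  -0.243
    102  0.5730   +0.502  -0.070  +1.303  -0.364
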